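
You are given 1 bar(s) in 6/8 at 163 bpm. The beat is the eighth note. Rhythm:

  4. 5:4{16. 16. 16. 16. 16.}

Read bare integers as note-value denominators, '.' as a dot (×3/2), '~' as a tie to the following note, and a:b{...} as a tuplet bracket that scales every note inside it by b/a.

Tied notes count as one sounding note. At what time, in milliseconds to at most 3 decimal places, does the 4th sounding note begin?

note 4 onset = 21/5b = 1546.012ms

1. 0.0ms @ 0 + 1104.294ms (3)
2. 1104.294ms @ 3 + 220.859ms (3/5)
3. 1325.153ms @ 18/5 + 220.859ms (3/5)
4. 1546.012ms @ 21/5 + 220.859ms (3/5)
5. 1766.871ms @ 24/5 + 220.859ms (3/5)
6. 1987.73ms @ 27/5 + 220.859ms (3/5)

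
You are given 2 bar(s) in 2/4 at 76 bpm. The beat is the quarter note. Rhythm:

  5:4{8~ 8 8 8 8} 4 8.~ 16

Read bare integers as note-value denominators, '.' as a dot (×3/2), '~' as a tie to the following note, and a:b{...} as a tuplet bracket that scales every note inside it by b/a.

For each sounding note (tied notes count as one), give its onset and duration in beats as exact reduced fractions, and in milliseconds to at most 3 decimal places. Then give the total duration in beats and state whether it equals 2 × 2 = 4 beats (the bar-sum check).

1) 0.0ms=0b +631.579ms=4/5b
2) 631.579ms=4/5b +315.789ms=2/5b
3) 947.368ms=6/5b +315.789ms=2/5b
4) 1263.158ms=8/5b +315.789ms=2/5b
5) 1578.947ms=2b +789.474ms=1b
6) 2368.421ms=3b +789.474ms=1b
Σ=4b of 4 (76bpm 2/4) — PASS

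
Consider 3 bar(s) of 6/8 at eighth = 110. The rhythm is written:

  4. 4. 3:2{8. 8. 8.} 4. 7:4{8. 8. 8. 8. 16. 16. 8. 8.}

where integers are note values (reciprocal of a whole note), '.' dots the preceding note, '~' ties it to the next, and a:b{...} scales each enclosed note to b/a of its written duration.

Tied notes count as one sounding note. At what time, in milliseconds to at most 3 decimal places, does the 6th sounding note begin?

1. 0.0ms @ 0 + 1636.364ms (3)
2. 1636.364ms @ 3 + 1636.364ms (3)
3. 3272.727ms @ 6 + 545.455ms (1)
4. 3818.182ms @ 7 + 545.455ms (1)
5. 4363.636ms @ 8 + 545.455ms (1)
6. 4909.091ms @ 9 + 1636.364ms (3)
7. 6545.455ms @ 12 + 467.532ms (6/7)
8. 7012.987ms @ 90/7 + 467.532ms (6/7)
9. 7480.519ms @ 96/7 + 467.532ms (6/7)
10. 7948.052ms @ 102/7 + 467.532ms (6/7)
11. 8415.584ms @ 108/7 + 233.766ms (3/7)
12. 8649.351ms @ 111/7 + 233.766ms (3/7)
13. 8883.117ms @ 114/7 + 467.532ms (6/7)
14. 9350.649ms @ 120/7 + 467.532ms (6/7)

note 6 onset = 9b = 4909.091ms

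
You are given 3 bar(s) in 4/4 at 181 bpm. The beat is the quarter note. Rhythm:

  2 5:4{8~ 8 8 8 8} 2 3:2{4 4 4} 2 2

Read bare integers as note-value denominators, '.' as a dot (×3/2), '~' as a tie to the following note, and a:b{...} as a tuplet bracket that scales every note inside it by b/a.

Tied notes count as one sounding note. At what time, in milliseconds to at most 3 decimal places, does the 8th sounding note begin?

1. 0.0ms @ 0 + 662.983ms (2)
2. 662.983ms @ 2 + 265.193ms (4/5)
3. 928.177ms @ 14/5 + 132.597ms (2/5)
4. 1060.773ms @ 16/5 + 132.597ms (2/5)
5. 1193.37ms @ 18/5 + 132.597ms (2/5)
6. 1325.967ms @ 4 + 662.983ms (2)
7. 1988.95ms @ 6 + 220.994ms (2/3)
8. 2209.945ms @ 20/3 + 220.994ms (2/3)
9. 2430.939ms @ 22/3 + 220.994ms (2/3)
10. 2651.934ms @ 8 + 662.983ms (2)
11. 3314.917ms @ 10 + 662.983ms (2)

note 8 onset = 20/3b = 2209.945ms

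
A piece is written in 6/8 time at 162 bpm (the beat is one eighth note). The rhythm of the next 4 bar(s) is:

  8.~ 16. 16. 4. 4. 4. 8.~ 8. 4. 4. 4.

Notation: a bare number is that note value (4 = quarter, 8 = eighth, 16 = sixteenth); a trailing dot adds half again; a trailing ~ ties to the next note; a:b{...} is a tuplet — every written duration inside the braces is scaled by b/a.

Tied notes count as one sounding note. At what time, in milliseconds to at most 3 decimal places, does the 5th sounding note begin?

note 5 onset = 9b = 3333.333ms

1. 0.0ms @ 0 + 833.333ms (9/4)
2. 833.333ms @ 9/4 + 277.778ms (3/4)
3. 1111.111ms @ 3 + 1111.111ms (3)
4. 2222.222ms @ 6 + 1111.111ms (3)
5. 3333.333ms @ 9 + 1111.111ms (3)
6. 4444.444ms @ 12 + 1111.111ms (3)
7. 5555.556ms @ 15 + 1111.111ms (3)
8. 6666.667ms @ 18 + 1111.111ms (3)
9. 7777.778ms @ 21 + 1111.111ms (3)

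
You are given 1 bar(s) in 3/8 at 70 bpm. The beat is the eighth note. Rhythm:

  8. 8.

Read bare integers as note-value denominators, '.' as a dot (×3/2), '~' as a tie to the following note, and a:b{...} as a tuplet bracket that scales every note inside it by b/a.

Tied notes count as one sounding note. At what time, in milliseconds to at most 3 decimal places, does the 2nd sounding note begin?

note 2 onset = 3/2b = 1285.714ms

1. 0.0ms @ 0 + 1285.714ms (3/2)
2. 1285.714ms @ 3/2 + 1285.714ms (3/2)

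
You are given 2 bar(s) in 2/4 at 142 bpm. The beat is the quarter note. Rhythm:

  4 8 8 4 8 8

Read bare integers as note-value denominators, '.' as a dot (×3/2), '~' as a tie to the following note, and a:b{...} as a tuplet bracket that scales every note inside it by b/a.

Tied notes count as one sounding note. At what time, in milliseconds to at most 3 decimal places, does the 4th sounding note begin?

note 4 onset = 2b = 845.07ms

1. 0.0ms @ 0 + 422.535ms (1)
2. 422.535ms @ 1 + 211.268ms (1/2)
3. 633.803ms @ 3/2 + 211.268ms (1/2)
4. 845.07ms @ 2 + 422.535ms (1)
5. 1267.606ms @ 3 + 211.268ms (1/2)
6. 1478.873ms @ 7/2 + 211.268ms (1/2)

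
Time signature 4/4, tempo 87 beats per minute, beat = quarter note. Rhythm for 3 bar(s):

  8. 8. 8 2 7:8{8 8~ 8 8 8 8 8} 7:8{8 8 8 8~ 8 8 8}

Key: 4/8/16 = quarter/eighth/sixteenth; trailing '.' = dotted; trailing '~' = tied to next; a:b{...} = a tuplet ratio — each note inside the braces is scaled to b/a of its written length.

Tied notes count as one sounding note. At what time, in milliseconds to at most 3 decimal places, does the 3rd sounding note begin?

note 3 onset = 3/2b = 1034.483ms

1. 0.0ms @ 0 + 517.241ms (3/4)
2. 517.241ms @ 3/4 + 517.241ms (3/4)
3. 1034.483ms @ 3/2 + 344.828ms (1/2)
4. 1379.31ms @ 2 + 1379.31ms (2)
5. 2758.621ms @ 4 + 394.089ms (4/7)
6. 3152.709ms @ 32/7 + 788.177ms (8/7)
7. 3940.887ms @ 40/7 + 394.089ms (4/7)
8. 4334.975ms @ 44/7 + 394.089ms (4/7)
9. 4729.064ms @ 48/7 + 394.089ms (4/7)
10. 5123.153ms @ 52/7 + 394.089ms (4/7)
11. 5517.241ms @ 8 + 394.089ms (4/7)
12. 5911.33ms @ 60/7 + 394.089ms (4/7)
13. 6305.419ms @ 64/7 + 394.089ms (4/7)
14. 6699.507ms @ 68/7 + 788.177ms (8/7)
15. 7487.685ms @ 76/7 + 394.089ms (4/7)
16. 7881.773ms @ 80/7 + 394.089ms (4/7)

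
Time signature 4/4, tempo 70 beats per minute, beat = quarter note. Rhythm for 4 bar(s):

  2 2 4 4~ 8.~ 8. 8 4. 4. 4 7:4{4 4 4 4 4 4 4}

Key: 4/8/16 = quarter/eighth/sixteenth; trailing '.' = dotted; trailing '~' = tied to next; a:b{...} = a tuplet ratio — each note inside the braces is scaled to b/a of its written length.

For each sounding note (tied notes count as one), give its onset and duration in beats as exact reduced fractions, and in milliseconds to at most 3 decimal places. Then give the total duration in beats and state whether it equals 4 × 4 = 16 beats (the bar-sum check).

1) 0.0ms=0b +1714.286ms=2b
2) 1714.286ms=2b +1714.286ms=2b
3) 3428.571ms=4b +857.143ms=1b
4) 4285.714ms=5b +2142.857ms=5/2b
5) 6428.571ms=15/2b +428.571ms=1/2b
6) 6857.143ms=8b +1285.714ms=3/2b
7) 8142.857ms=19/2b +1285.714ms=3/2b
8) 9428.571ms=11b +857.143ms=1b
9) 10285.714ms=12b +489.796ms=4/7b
10) 10775.51ms=88/7b +489.796ms=4/7b
11) 11265.306ms=92/7b +489.796ms=4/7b
12) 11755.102ms=96/7b +489.796ms=4/7b
13) 12244.898ms=100/7b +489.796ms=4/7b
14) 12734.694ms=104/7b +489.796ms=4/7b
15) 13224.49ms=108/7b +489.796ms=4/7b
Σ=16b of 16 (70bpm 4/4) — PASS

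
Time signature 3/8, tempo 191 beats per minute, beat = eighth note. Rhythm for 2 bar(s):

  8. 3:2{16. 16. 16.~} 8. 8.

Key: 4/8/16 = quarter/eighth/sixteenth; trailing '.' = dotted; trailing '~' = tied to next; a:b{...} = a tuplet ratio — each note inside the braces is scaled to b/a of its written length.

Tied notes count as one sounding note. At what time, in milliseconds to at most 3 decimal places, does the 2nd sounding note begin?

note 2 onset = 3/2b = 471.204ms

1. 0.0ms @ 0 + 471.204ms (3/2)
2. 471.204ms @ 3/2 + 157.068ms (1/2)
3. 628.272ms @ 2 + 157.068ms (1/2)
4. 785.34ms @ 5/2 + 628.272ms (2)
5. 1413.613ms @ 9/2 + 471.204ms (3/2)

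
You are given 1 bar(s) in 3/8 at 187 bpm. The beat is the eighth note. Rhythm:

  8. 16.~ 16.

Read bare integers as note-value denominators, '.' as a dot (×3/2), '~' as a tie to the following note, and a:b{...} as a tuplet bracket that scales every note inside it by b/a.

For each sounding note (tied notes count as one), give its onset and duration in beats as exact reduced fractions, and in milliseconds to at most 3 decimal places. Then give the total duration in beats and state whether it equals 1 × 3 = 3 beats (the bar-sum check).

1) 0.0ms=0b +481.283ms=3/2b
2) 481.283ms=3/2b +481.283ms=3/2b
Σ=3b of 3 (187bpm 3/8) — PASS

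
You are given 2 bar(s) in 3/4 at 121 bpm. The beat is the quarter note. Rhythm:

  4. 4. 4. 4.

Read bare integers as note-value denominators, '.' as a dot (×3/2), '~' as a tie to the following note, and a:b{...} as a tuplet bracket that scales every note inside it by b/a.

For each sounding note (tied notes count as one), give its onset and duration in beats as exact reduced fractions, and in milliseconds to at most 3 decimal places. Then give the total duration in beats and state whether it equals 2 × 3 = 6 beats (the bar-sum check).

1) 0.0ms=0b +743.802ms=3/2b
2) 743.802ms=3/2b +743.802ms=3/2b
3) 1487.603ms=3b +743.802ms=3/2b
4) 2231.405ms=9/2b +743.802ms=3/2b
Σ=6b of 6 (121bpm 3/4) — PASS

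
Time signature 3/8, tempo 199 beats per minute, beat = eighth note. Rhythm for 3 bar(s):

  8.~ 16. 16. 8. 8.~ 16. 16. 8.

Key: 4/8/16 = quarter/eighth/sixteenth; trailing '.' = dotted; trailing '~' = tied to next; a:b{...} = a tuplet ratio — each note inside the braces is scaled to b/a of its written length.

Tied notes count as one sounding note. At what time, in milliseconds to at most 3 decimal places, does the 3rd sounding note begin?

1. 0.0ms @ 0 + 678.392ms (9/4)
2. 678.392ms @ 9/4 + 226.131ms (3/4)
3. 904.523ms @ 3 + 452.261ms (3/2)
4. 1356.784ms @ 9/2 + 678.392ms (9/4)
5. 2035.176ms @ 27/4 + 226.131ms (3/4)
6. 2261.307ms @ 15/2 + 452.261ms (3/2)

note 3 onset = 3b = 904.523ms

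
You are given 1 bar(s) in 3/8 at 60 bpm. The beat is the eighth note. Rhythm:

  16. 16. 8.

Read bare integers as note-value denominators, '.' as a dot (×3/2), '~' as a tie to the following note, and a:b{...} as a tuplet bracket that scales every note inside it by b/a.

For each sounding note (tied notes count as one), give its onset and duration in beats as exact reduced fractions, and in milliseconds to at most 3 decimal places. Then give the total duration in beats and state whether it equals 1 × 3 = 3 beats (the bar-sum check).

1) 0.0ms=0b +750.0ms=3/4b
2) 750.0ms=3/4b +750.0ms=3/4b
3) 1500.0ms=3/2b +1500.0ms=3/2b
Σ=3b of 3 (60bpm 3/8) — PASS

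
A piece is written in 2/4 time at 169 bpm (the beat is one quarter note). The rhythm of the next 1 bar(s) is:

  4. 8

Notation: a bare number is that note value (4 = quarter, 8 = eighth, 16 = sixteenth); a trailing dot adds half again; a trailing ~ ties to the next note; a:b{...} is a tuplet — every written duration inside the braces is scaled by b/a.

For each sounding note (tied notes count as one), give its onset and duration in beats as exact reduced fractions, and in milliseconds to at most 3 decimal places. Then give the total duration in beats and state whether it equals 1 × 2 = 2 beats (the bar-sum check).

1) 0.0ms=0b +532.544ms=3/2b
2) 532.544ms=3/2b +177.515ms=1/2b
Σ=2b of 2 (169bpm 2/4) — PASS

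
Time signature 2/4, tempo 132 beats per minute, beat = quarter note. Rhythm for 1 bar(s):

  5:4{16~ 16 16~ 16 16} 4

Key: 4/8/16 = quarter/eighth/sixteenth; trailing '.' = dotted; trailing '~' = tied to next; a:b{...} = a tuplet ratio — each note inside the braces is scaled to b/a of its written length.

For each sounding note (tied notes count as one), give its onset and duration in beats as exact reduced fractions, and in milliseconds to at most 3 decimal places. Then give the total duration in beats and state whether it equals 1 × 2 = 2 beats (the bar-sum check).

1) 0.0ms=0b +181.818ms=2/5b
2) 181.818ms=2/5b +181.818ms=2/5b
3) 363.636ms=4/5b +90.909ms=1/5b
4) 454.545ms=1b +454.545ms=1b
Σ=2b of 2 (132bpm 2/4) — PASS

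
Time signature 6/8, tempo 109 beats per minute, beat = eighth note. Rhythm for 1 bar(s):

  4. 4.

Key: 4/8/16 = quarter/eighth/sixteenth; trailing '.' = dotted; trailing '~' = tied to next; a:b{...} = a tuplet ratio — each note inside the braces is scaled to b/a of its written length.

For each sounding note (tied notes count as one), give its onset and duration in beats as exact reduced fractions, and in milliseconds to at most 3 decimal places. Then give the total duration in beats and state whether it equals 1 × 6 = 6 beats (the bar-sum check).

1) 0.0ms=0b +1651.376ms=3b
2) 1651.376ms=3b +1651.376ms=3b
Σ=6b of 6 (109bpm 6/8) — PASS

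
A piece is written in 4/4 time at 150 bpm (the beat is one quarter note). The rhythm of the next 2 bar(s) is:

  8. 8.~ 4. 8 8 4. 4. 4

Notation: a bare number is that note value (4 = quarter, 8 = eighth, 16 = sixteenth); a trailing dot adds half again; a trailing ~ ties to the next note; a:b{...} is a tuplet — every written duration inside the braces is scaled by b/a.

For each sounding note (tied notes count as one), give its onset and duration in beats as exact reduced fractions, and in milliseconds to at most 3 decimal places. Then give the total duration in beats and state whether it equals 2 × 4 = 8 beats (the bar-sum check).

1) 0.0ms=0b +300.0ms=3/4b
2) 300.0ms=3/4b +900.0ms=9/4b
3) 1200.0ms=3b +200.0ms=1/2b
4) 1400.0ms=7/2b +200.0ms=1/2b
5) 1600.0ms=4b +600.0ms=3/2b
6) 2200.0ms=11/2b +600.0ms=3/2b
7) 2800.0ms=7b +400.0ms=1b
Σ=8b of 8 (150bpm 4/4) — PASS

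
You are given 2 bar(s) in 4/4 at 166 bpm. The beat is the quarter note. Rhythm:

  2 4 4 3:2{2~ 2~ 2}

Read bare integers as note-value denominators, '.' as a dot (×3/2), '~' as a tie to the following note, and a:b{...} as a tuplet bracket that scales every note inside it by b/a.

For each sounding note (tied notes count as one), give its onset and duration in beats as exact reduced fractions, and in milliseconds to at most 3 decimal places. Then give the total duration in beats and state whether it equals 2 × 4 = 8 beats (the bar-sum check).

1) 0.0ms=0b +722.892ms=2b
2) 722.892ms=2b +361.446ms=1b
3) 1084.337ms=3b +361.446ms=1b
4) 1445.783ms=4b +1445.783ms=4b
Σ=8b of 8 (166bpm 4/4) — PASS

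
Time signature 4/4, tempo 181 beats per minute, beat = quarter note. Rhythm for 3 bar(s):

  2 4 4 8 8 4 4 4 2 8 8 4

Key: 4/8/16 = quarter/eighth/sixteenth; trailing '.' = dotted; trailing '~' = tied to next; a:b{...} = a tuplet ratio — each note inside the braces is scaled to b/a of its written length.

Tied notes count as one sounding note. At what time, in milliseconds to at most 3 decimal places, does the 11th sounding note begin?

note 11 onset = 21/2b = 3480.663ms

1. 0.0ms @ 0 + 662.983ms (2)
2. 662.983ms @ 2 + 331.492ms (1)
3. 994.475ms @ 3 + 331.492ms (1)
4. 1325.967ms @ 4 + 165.746ms (1/2)
5. 1491.713ms @ 9/2 + 165.746ms (1/2)
6. 1657.459ms @ 5 + 331.492ms (1)
7. 1988.95ms @ 6 + 331.492ms (1)
8. 2320.442ms @ 7 + 331.492ms (1)
9. 2651.934ms @ 8 + 662.983ms (2)
10. 3314.917ms @ 10 + 165.746ms (1/2)
11. 3480.663ms @ 21/2 + 165.746ms (1/2)
12. 3646.409ms @ 11 + 331.492ms (1)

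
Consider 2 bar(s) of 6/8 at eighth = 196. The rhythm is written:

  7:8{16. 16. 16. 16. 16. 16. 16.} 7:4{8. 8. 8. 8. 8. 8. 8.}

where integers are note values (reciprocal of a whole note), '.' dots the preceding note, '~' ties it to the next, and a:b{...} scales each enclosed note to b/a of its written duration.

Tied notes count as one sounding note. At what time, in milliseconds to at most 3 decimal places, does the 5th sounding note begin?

note 5 onset = 24/7b = 1049.563ms

1. 0.0ms @ 0 + 262.391ms (6/7)
2. 262.391ms @ 6/7 + 262.391ms (6/7)
3. 524.781ms @ 12/7 + 262.391ms (6/7)
4. 787.172ms @ 18/7 + 262.391ms (6/7)
5. 1049.563ms @ 24/7 + 262.391ms (6/7)
6. 1311.953ms @ 30/7 + 262.391ms (6/7)
7. 1574.344ms @ 36/7 + 262.391ms (6/7)
8. 1836.735ms @ 6 + 262.391ms (6/7)
9. 2099.125ms @ 48/7 + 262.391ms (6/7)
10. 2361.516ms @ 54/7 + 262.391ms (6/7)
11. 2623.907ms @ 60/7 + 262.391ms (6/7)
12. 2886.297ms @ 66/7 + 262.391ms (6/7)
13. 3148.688ms @ 72/7 + 262.391ms (6/7)
14. 3411.079ms @ 78/7 + 262.391ms (6/7)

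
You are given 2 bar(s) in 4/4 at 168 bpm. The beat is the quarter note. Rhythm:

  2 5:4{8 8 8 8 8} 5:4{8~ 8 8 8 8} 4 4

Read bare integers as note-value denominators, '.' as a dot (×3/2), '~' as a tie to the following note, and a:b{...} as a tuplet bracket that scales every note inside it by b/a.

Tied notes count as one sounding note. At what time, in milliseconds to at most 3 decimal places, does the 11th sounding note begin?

note 11 onset = 6b = 2142.857ms

1. 0.0ms @ 0 + 714.286ms (2)
2. 714.286ms @ 2 + 142.857ms (2/5)
3. 857.143ms @ 12/5 + 142.857ms (2/5)
4. 1000.0ms @ 14/5 + 142.857ms (2/5)
5. 1142.857ms @ 16/5 + 142.857ms (2/5)
6. 1285.714ms @ 18/5 + 142.857ms (2/5)
7. 1428.571ms @ 4 + 285.714ms (4/5)
8. 1714.286ms @ 24/5 + 142.857ms (2/5)
9. 1857.143ms @ 26/5 + 142.857ms (2/5)
10. 2000.0ms @ 28/5 + 142.857ms (2/5)
11. 2142.857ms @ 6 + 357.143ms (1)
12. 2500.0ms @ 7 + 357.143ms (1)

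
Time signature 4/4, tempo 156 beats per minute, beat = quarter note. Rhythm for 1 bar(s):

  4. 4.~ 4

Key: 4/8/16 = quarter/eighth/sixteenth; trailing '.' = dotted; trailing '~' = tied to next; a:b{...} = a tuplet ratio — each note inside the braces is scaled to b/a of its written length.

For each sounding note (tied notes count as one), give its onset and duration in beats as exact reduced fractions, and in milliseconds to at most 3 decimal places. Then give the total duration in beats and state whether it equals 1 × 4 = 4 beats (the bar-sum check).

1) 0.0ms=0b +576.923ms=3/2b
2) 576.923ms=3/2b +961.538ms=5/2b
Σ=4b of 4 (156bpm 4/4) — PASS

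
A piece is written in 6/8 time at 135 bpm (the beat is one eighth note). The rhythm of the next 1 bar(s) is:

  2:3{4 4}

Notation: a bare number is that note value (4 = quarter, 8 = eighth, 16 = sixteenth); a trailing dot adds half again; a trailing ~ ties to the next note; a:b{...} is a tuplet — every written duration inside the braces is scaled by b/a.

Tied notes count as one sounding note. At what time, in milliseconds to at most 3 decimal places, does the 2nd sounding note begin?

note 2 onset = 3b = 1333.333ms

1. 0.0ms @ 0 + 1333.333ms (3)
2. 1333.333ms @ 3 + 1333.333ms (3)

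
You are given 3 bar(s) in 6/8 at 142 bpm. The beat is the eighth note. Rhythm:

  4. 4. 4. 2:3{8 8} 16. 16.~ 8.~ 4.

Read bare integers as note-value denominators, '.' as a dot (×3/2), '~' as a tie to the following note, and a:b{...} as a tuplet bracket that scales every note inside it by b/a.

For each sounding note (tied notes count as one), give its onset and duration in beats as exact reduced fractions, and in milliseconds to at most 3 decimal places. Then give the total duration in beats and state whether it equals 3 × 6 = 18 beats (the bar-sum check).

1) 0.0ms=0b +1267.606ms=3b
2) 1267.606ms=3b +1267.606ms=3b
3) 2535.211ms=6b +1267.606ms=3b
4) 3802.817ms=9b +633.803ms=3/2b
5) 4436.62ms=21/2b +633.803ms=3/2b
6) 5070.423ms=12b +316.901ms=3/4b
7) 5387.324ms=51/4b +2218.31ms=21/4b
Σ=18b of 18 (142bpm 6/8) — PASS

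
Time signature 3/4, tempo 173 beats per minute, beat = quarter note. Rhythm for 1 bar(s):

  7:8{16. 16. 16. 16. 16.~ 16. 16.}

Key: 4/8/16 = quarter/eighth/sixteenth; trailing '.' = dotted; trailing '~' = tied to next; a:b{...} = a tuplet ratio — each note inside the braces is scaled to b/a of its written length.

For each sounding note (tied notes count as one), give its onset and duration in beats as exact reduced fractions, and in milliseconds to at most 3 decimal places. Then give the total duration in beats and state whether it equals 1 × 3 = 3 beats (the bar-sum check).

1) 0.0ms=0b +148.637ms=3/7b
2) 148.637ms=3/7b +148.637ms=3/7b
3) 297.275ms=6/7b +148.637ms=3/7b
4) 445.912ms=9/7b +148.637ms=3/7b
5) 594.55ms=12/7b +297.275ms=6/7b
6) 891.825ms=18/7b +148.637ms=3/7b
Σ=3b of 3 (173bpm 3/4) — PASS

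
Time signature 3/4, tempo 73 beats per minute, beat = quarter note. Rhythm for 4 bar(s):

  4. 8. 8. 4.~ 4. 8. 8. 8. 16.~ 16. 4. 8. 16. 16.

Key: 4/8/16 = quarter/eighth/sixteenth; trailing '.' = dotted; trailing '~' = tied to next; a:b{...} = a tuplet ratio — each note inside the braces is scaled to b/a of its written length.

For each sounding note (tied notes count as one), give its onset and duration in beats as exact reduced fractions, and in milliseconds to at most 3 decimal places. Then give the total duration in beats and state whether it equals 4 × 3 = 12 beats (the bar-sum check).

1) 0.0ms=0b +1232.877ms=3/2b
2) 1232.877ms=3/2b +616.438ms=3/4b
3) 1849.315ms=9/4b +616.438ms=3/4b
4) 2465.753ms=3b +2465.753ms=3b
5) 4931.507ms=6b +616.438ms=3/4b
6) 5547.945ms=27/4b +616.438ms=3/4b
7) 6164.384ms=15/2b +616.438ms=3/4b
8) 6780.822ms=33/4b +616.438ms=3/4b
9) 7397.26ms=9b +1232.877ms=3/2b
10) 8630.137ms=21/2b +616.438ms=3/4b
11) 9246.575ms=45/4b +308.219ms=3/8b
12) 9554.795ms=93/8b +308.219ms=3/8b
Σ=12b of 12 (73bpm 3/4) — PASS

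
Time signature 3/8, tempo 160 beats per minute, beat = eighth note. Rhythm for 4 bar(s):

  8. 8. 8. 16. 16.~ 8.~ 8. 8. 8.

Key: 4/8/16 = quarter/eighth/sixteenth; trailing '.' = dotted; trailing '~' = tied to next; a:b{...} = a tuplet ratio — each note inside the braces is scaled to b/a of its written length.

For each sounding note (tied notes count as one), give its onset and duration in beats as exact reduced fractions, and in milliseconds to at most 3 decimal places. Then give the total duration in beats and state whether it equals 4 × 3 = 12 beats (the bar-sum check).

1) 0.0ms=0b +562.5ms=3/2b
2) 562.5ms=3/2b +562.5ms=3/2b
3) 1125.0ms=3b +562.5ms=3/2b
4) 1687.5ms=9/2b +281.25ms=3/4b
5) 1968.75ms=21/4b +1406.25ms=15/4b
6) 3375.0ms=9b +562.5ms=3/2b
7) 3937.5ms=21/2b +562.5ms=3/2b
Σ=12b of 12 (160bpm 3/8) — PASS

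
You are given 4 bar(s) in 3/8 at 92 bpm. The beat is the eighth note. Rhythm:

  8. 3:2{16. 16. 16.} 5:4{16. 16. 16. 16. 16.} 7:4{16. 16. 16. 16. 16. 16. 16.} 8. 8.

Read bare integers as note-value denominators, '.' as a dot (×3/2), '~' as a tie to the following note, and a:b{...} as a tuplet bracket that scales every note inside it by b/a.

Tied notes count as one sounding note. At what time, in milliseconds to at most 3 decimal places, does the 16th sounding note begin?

1. 0.0ms @ 0 + 978.261ms (3/2)
2. 978.261ms @ 3/2 + 326.087ms (1/2)
3. 1304.348ms @ 2 + 326.087ms (1/2)
4. 1630.435ms @ 5/2 + 326.087ms (1/2)
5. 1956.522ms @ 3 + 391.304ms (3/5)
6. 2347.826ms @ 18/5 + 391.304ms (3/5)
7. 2739.13ms @ 21/5 + 391.304ms (3/5)
8. 3130.435ms @ 24/5 + 391.304ms (3/5)
9. 3521.739ms @ 27/5 + 391.304ms (3/5)
10. 3913.043ms @ 6 + 279.503ms (3/7)
11. 4192.547ms @ 45/7 + 279.503ms (3/7)
12. 4472.05ms @ 48/7 + 279.503ms (3/7)
13. 4751.553ms @ 51/7 + 279.503ms (3/7)
14. 5031.056ms @ 54/7 + 279.503ms (3/7)
15. 5310.559ms @ 57/7 + 279.503ms (3/7)
16. 5590.062ms @ 60/7 + 279.503ms (3/7)
17. 5869.565ms @ 9 + 978.261ms (3/2)
18. 6847.826ms @ 21/2 + 978.261ms (3/2)

note 16 onset = 60/7b = 5590.062ms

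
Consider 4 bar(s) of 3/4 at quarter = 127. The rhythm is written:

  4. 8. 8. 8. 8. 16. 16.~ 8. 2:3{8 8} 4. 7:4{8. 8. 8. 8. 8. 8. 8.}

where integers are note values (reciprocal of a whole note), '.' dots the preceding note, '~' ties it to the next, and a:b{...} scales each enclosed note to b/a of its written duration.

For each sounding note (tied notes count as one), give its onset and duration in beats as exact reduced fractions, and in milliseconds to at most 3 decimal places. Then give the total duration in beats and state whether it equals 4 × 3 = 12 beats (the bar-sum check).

1) 0.0ms=0b +708.661ms=3/2b
2) 708.661ms=3/2b +354.331ms=3/4b
3) 1062.992ms=9/4b +354.331ms=3/4b
4) 1417.323ms=3b +354.331ms=3/4b
5) 1771.654ms=15/4b +354.331ms=3/4b
6) 2125.984ms=9/2b +177.165ms=3/8b
7) 2303.15ms=39/8b +531.496ms=9/8b
8) 2834.646ms=6b +354.331ms=3/4b
9) 3188.976ms=27/4b +354.331ms=3/4b
10) 3543.307ms=15/2b +708.661ms=3/2b
11) 4251.969ms=9b +202.475ms=3/7b
12) 4454.443ms=66/7b +202.475ms=3/7b
13) 4656.918ms=69/7b +202.475ms=3/7b
14) 4859.393ms=72/7b +202.475ms=3/7b
15) 5061.867ms=75/7b +202.475ms=3/7b
16) 5264.342ms=78/7b +202.475ms=3/7b
17) 5466.817ms=81/7b +202.475ms=3/7b
Σ=12b of 12 (127bpm 3/4) — PASS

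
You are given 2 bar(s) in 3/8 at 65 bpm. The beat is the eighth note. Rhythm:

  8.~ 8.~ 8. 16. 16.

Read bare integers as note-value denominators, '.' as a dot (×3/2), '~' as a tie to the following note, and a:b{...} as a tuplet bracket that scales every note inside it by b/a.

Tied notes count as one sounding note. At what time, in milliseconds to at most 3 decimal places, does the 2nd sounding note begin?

1. 0.0ms @ 0 + 4153.846ms (9/2)
2. 4153.846ms @ 9/2 + 692.308ms (3/4)
3. 4846.154ms @ 21/4 + 692.308ms (3/4)

note 2 onset = 9/2b = 4153.846ms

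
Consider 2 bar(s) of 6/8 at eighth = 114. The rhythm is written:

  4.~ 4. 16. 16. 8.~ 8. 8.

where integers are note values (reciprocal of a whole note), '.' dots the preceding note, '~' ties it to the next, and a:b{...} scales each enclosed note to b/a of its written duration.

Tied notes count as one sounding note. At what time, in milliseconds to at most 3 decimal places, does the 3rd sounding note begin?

note 3 onset = 27/4b = 3552.632ms

1. 0.0ms @ 0 + 3157.895ms (6)
2. 3157.895ms @ 6 + 394.737ms (3/4)
3. 3552.632ms @ 27/4 + 394.737ms (3/4)
4. 3947.368ms @ 15/2 + 1578.947ms (3)
5. 5526.316ms @ 21/2 + 789.474ms (3/2)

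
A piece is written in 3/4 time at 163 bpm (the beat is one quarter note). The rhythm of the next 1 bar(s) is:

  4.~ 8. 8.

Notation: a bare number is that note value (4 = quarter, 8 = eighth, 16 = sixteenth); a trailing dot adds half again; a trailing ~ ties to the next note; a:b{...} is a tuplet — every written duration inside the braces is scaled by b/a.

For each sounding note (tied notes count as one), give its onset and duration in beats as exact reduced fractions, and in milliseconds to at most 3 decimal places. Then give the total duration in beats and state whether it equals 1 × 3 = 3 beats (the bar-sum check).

1) 0.0ms=0b +828.221ms=9/4b
2) 828.221ms=9/4b +276.074ms=3/4b
Σ=3b of 3 (163bpm 3/4) — PASS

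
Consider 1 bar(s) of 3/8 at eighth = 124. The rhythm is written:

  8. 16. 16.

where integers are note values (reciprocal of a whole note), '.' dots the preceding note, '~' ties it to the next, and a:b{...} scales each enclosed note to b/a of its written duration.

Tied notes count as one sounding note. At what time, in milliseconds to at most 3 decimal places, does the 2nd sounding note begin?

1. 0.0ms @ 0 + 725.806ms (3/2)
2. 725.806ms @ 3/2 + 362.903ms (3/4)
3. 1088.71ms @ 9/4 + 362.903ms (3/4)

note 2 onset = 3/2b = 725.806ms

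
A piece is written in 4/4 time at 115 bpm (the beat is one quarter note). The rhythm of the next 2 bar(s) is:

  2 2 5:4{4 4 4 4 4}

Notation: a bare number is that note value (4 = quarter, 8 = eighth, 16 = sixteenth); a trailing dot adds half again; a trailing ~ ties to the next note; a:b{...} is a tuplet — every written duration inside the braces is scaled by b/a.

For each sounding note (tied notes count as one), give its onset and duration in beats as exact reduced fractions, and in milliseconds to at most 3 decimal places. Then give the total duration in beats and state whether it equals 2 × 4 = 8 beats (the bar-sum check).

1) 0.0ms=0b +1043.478ms=2b
2) 1043.478ms=2b +1043.478ms=2b
3) 2086.957ms=4b +417.391ms=4/5b
4) 2504.348ms=24/5b +417.391ms=4/5b
5) 2921.739ms=28/5b +417.391ms=4/5b
6) 3339.13ms=32/5b +417.391ms=4/5b
7) 3756.522ms=36/5b +417.391ms=4/5b
Σ=8b of 8 (115bpm 4/4) — PASS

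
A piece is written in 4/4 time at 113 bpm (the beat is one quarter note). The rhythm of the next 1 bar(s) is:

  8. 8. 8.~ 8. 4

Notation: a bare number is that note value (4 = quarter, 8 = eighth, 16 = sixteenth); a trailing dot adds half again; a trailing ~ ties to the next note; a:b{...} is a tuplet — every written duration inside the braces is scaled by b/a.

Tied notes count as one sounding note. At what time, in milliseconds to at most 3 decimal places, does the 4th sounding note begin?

note 4 onset = 3b = 1592.92ms

1. 0.0ms @ 0 + 398.23ms (3/4)
2. 398.23ms @ 3/4 + 398.23ms (3/4)
3. 796.46ms @ 3/2 + 796.46ms (3/2)
4. 1592.92ms @ 3 + 530.973ms (1)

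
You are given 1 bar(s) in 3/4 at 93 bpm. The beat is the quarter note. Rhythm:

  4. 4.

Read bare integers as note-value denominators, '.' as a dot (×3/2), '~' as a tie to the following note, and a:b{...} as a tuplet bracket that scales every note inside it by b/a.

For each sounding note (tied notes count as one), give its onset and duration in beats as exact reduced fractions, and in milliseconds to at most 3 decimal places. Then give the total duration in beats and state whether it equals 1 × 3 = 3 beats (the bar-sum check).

1) 0.0ms=0b +967.742ms=3/2b
2) 967.742ms=3/2b +967.742ms=3/2b
Σ=3b of 3 (93bpm 3/4) — PASS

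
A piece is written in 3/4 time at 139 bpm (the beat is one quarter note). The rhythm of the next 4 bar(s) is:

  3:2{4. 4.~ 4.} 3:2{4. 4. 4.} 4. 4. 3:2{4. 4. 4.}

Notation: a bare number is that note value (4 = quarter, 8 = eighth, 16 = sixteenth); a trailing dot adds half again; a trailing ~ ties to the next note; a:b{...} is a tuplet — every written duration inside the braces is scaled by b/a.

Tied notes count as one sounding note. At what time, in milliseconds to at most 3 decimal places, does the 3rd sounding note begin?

note 3 onset = 3b = 1294.964ms

1. 0.0ms @ 0 + 431.655ms (1)
2. 431.655ms @ 1 + 863.309ms (2)
3. 1294.964ms @ 3 + 431.655ms (1)
4. 1726.619ms @ 4 + 431.655ms (1)
5. 2158.273ms @ 5 + 431.655ms (1)
6. 2589.928ms @ 6 + 647.482ms (3/2)
7. 3237.41ms @ 15/2 + 647.482ms (3/2)
8. 3884.892ms @ 9 + 431.655ms (1)
9. 4316.547ms @ 10 + 431.655ms (1)
10. 4748.201ms @ 11 + 431.655ms (1)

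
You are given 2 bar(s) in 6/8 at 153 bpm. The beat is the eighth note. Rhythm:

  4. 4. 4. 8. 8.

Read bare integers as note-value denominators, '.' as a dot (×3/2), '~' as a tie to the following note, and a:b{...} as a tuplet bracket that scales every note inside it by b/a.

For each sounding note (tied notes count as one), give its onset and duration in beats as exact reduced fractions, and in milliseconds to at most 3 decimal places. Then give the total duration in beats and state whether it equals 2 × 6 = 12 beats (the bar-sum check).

1) 0.0ms=0b +1176.471ms=3b
2) 1176.471ms=3b +1176.471ms=3b
3) 2352.941ms=6b +1176.471ms=3b
4) 3529.412ms=9b +588.235ms=3/2b
5) 4117.647ms=21/2b +588.235ms=3/2b
Σ=12b of 12 (153bpm 6/8) — PASS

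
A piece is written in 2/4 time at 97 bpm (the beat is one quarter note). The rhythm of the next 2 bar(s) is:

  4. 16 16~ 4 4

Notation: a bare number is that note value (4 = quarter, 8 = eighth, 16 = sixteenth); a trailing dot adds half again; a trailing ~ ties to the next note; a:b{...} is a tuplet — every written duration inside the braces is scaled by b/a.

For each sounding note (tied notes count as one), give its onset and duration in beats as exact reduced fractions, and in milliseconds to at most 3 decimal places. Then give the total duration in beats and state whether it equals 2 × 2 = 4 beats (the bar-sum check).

1) 0.0ms=0b +927.835ms=3/2b
2) 927.835ms=3/2b +154.639ms=1/4b
3) 1082.474ms=7/4b +773.196ms=5/4b
4) 1855.67ms=3b +618.557ms=1b
Σ=4b of 4 (97bpm 2/4) — PASS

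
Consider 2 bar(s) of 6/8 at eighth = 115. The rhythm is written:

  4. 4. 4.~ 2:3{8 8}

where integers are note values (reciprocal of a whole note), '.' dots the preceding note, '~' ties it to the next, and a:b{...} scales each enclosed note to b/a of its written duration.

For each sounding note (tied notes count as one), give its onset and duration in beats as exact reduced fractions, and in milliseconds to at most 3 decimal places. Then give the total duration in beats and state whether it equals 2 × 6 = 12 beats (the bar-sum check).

1) 0.0ms=0b +1565.217ms=3b
2) 1565.217ms=3b +1565.217ms=3b
3) 3130.435ms=6b +2347.826ms=9/2b
4) 5478.261ms=21/2b +782.609ms=3/2b
Σ=12b of 12 (115bpm 6/8) — PASS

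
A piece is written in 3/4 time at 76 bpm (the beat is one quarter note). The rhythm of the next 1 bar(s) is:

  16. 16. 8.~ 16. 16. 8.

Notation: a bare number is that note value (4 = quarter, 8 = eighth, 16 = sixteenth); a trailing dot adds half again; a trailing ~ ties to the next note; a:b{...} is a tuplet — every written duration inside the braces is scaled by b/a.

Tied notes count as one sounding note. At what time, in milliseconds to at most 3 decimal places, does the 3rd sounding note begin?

1. 0.0ms @ 0 + 296.053ms (3/8)
2. 296.053ms @ 3/8 + 296.053ms (3/8)
3. 592.105ms @ 3/4 + 888.158ms (9/8)
4. 1480.263ms @ 15/8 + 296.053ms (3/8)
5. 1776.316ms @ 9/4 + 592.105ms (3/4)

note 3 onset = 3/4b = 592.105ms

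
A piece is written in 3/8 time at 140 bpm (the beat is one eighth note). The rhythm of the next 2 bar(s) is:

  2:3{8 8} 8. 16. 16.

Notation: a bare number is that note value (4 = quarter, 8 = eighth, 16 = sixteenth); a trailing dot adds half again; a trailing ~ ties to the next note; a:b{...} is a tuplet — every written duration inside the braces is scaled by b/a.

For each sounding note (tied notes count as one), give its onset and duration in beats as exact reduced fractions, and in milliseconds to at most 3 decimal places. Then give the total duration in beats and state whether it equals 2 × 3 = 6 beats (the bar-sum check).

1) 0.0ms=0b +642.857ms=3/2b
2) 642.857ms=3/2b +642.857ms=3/2b
3) 1285.714ms=3b +642.857ms=3/2b
4) 1928.571ms=9/2b +321.429ms=3/4b
5) 2250.0ms=21/4b +321.429ms=3/4b
Σ=6b of 6 (140bpm 3/8) — PASS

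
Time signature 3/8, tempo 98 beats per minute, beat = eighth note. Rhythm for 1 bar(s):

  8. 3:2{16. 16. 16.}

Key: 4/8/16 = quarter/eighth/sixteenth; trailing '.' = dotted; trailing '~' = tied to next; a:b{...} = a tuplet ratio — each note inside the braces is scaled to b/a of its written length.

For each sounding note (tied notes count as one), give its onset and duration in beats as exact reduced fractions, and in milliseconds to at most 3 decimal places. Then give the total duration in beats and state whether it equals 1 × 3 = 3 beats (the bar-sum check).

1) 0.0ms=0b +918.367ms=3/2b
2) 918.367ms=3/2b +306.122ms=1/2b
3) 1224.49ms=2b +306.122ms=1/2b
4) 1530.612ms=5/2b +306.122ms=1/2b
Σ=3b of 3 (98bpm 3/8) — PASS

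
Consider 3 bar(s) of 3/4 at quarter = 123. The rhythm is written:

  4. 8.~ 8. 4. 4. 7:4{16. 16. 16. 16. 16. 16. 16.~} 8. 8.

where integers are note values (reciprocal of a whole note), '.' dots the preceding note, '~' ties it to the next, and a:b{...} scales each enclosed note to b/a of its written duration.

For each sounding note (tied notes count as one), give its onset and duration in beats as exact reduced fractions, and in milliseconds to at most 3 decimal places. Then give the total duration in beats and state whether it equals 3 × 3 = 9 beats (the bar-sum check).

1) 0.0ms=0b +731.707ms=3/2b
2) 731.707ms=3/2b +731.707ms=3/2b
3) 1463.415ms=3b +731.707ms=3/2b
4) 2195.122ms=9/2b +731.707ms=3/2b
5) 2926.829ms=6b +104.53ms=3/14b
6) 3031.359ms=87/14b +104.53ms=3/14b
7) 3135.889ms=45/7b +104.53ms=3/14b
8) 3240.418ms=93/14b +104.53ms=3/14b
9) 3344.948ms=48/7b +104.53ms=3/14b
10) 3449.477ms=99/14b +104.53ms=3/14b
11) 3554.007ms=51/7b +470.383ms=27/28b
12) 4024.39ms=33/4b +365.854ms=3/4b
Σ=9b of 9 (123bpm 3/4) — PASS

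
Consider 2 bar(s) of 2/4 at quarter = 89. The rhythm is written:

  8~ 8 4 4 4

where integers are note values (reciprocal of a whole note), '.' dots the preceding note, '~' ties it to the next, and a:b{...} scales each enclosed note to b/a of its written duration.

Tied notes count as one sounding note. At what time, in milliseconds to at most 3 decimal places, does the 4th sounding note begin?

note 4 onset = 3b = 2022.472ms

1. 0.0ms @ 0 + 674.157ms (1)
2. 674.157ms @ 1 + 674.157ms (1)
3. 1348.315ms @ 2 + 674.157ms (1)
4. 2022.472ms @ 3 + 674.157ms (1)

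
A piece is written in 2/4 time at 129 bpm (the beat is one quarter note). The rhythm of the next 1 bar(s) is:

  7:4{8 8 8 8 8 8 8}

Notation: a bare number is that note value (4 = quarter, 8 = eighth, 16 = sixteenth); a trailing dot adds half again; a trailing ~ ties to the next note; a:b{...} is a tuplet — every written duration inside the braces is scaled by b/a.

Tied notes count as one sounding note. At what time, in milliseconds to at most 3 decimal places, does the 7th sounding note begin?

note 7 onset = 12/7b = 797.342ms

1. 0.0ms @ 0 + 132.89ms (2/7)
2. 132.89ms @ 2/7 + 132.89ms (2/7)
3. 265.781ms @ 4/7 + 132.89ms (2/7)
4. 398.671ms @ 6/7 + 132.89ms (2/7)
5. 531.561ms @ 8/7 + 132.89ms (2/7)
6. 664.452ms @ 10/7 + 132.89ms (2/7)
7. 797.342ms @ 12/7 + 132.89ms (2/7)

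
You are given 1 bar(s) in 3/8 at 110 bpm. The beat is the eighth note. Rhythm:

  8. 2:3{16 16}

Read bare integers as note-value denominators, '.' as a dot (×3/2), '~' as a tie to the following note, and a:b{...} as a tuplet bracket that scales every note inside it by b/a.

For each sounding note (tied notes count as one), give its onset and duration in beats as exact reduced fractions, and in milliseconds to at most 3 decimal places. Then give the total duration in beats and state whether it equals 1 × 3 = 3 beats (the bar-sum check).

1) 0.0ms=0b +818.182ms=3/2b
2) 818.182ms=3/2b +409.091ms=3/4b
3) 1227.273ms=9/4b +409.091ms=3/4b
Σ=3b of 3 (110bpm 3/8) — PASS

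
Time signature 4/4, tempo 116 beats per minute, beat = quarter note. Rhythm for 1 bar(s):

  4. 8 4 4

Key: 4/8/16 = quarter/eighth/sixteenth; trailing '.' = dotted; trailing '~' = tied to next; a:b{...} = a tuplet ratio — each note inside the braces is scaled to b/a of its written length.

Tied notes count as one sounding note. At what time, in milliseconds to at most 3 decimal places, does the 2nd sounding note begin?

1. 0.0ms @ 0 + 775.862ms (3/2)
2. 775.862ms @ 3/2 + 258.621ms (1/2)
3. 1034.483ms @ 2 + 517.241ms (1)
4. 1551.724ms @ 3 + 517.241ms (1)

note 2 onset = 3/2b = 775.862ms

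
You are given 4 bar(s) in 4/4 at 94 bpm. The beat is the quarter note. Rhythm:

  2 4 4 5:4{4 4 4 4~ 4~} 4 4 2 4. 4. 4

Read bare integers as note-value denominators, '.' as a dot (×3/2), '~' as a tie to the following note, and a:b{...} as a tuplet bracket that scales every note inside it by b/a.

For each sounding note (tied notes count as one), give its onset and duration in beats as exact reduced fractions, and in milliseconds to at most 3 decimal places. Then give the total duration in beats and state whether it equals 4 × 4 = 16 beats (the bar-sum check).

1) 0.0ms=0b +1276.596ms=2b
2) 1276.596ms=2b +638.298ms=1b
3) 1914.894ms=3b +638.298ms=1b
4) 2553.191ms=4b +510.638ms=4/5b
5) 3063.83ms=24/5b +510.638ms=4/5b
6) 3574.468ms=28/5b +510.638ms=4/5b
7) 4085.106ms=32/5b +1659.574ms=13/5b
8) 5744.681ms=9b +638.298ms=1b
9) 6382.979ms=10b +1276.596ms=2b
10) 7659.574ms=12b +957.447ms=3/2b
11) 8617.021ms=27/2b +957.447ms=3/2b
12) 9574.468ms=15b +638.298ms=1b
Σ=16b of 16 (94bpm 4/4) — PASS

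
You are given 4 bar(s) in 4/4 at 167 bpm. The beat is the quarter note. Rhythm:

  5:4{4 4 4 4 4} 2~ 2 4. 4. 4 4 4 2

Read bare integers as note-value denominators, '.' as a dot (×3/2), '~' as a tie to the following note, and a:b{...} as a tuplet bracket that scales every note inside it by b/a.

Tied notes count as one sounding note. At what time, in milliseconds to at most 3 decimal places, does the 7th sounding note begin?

1. 0.0ms @ 0 + 287.425ms (4/5)
2. 287.425ms @ 4/5 + 287.425ms (4/5)
3. 574.85ms @ 8/5 + 287.425ms (4/5)
4. 862.275ms @ 12/5 + 287.425ms (4/5)
5. 1149.701ms @ 16/5 + 287.425ms (4/5)
6. 1437.126ms @ 4 + 1437.126ms (4)
7. 2874.251ms @ 8 + 538.922ms (3/2)
8. 3413.174ms @ 19/2 + 538.922ms (3/2)
9. 3952.096ms @ 11 + 359.281ms (1)
10. 4311.377ms @ 12 + 359.281ms (1)
11. 4670.659ms @ 13 + 359.281ms (1)
12. 5029.94ms @ 14 + 718.563ms (2)

note 7 onset = 8b = 2874.251ms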